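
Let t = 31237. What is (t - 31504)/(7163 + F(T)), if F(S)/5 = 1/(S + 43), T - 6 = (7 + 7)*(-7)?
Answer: -4361/116994 ≈ -0.037275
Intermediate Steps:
T = -92 (T = 6 + (7 + 7)*(-7) = 6 + 14*(-7) = 6 - 98 = -92)
F(S) = 5/(43 + S) (F(S) = 5/(S + 43) = 5/(43 + S))
(t - 31504)/(7163 + F(T)) = (31237 - 31504)/(7163 + 5/(43 - 92)) = -267/(7163 + 5/(-49)) = -267/(7163 + 5*(-1/49)) = -267/(7163 - 5/49) = -267/350982/49 = -267*49/350982 = -4361/116994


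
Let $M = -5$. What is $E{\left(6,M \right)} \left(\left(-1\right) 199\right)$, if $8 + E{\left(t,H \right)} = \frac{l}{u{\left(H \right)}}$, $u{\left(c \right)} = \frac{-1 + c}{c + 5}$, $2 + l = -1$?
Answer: $1592$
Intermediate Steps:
$l = -3$ ($l = -2 - 1 = -3$)
$u{\left(c \right)} = \frac{-1 + c}{5 + c}$
$E{\left(t,H \right)} = -8 - \frac{3 \left(5 + H\right)}{-1 + H}$ ($E{\left(t,H \right)} = -8 - \frac{3}{\frac{1}{5 + H} \left(-1 + H\right)} = -8 - 3 \frac{5 + H}{-1 + H} = -8 - \frac{3 \left(5 + H\right)}{-1 + H}$)
$E{\left(6,M \right)} \left(\left(-1\right) 199\right) = \frac{-7 - -55}{-1 - 5} \left(\left(-1\right) 199\right) = \frac{-7 + 55}{-6} \left(-199\right) = \left(- \frac{1}{6}\right) 48 \left(-199\right) = \left(-8\right) \left(-199\right) = 1592$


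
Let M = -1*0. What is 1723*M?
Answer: 0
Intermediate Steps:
M = 0
1723*M = 1723*0 = 0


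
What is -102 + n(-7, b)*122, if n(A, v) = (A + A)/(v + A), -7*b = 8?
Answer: 6142/57 ≈ 107.75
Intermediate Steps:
b = -8/7 (b = -⅐*8 = -8/7 ≈ -1.1429)
n(A, v) = 2*A/(A + v) (n(A, v) = (2*A)/(A + v) = 2*A/(A + v))
-102 + n(-7, b)*122 = -102 + (2*(-7)/(-7 - 8/7))*122 = -102 + (2*(-7)/(-57/7))*122 = -102 + (2*(-7)*(-7/57))*122 = -102 + (98/57)*122 = -102 + 11956/57 = 6142/57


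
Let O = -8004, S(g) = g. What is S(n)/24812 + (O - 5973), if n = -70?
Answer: -173398697/12406 ≈ -13977.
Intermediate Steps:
S(n)/24812 + (O - 5973) = -70/24812 + (-8004 - 5973) = -70*1/24812 - 13977 = -35/12406 - 13977 = -173398697/12406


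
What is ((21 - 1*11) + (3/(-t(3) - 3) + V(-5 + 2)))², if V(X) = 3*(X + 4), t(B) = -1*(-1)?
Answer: 2401/16 ≈ 150.06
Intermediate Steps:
t(B) = 1
V(X) = 12 + 3*X (V(X) = 3*(4 + X) = 12 + 3*X)
((21 - 1*11) + (3/(-t(3) - 3) + V(-5 + 2)))² = ((21 - 1*11) + (3/(-1*1 - 3) + (12 + 3*(-5 + 2))))² = ((21 - 11) + (3/(-1 - 3) + (12 + 3*(-3))))² = (10 + (3/(-4) + (12 - 9)))² = (10 + (3*(-¼) + 3))² = (10 + (-¾ + 3))² = (10 + 9/4)² = (49/4)² = 2401/16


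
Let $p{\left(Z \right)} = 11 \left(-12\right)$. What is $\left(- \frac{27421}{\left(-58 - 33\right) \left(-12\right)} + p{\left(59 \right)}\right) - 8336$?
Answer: $- \frac{9274477}{1092} \approx -8493.1$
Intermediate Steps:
$p{\left(Z \right)} = -132$
$\left(- \frac{27421}{\left(-58 - 33\right) \left(-12\right)} + p{\left(59 \right)}\right) - 8336 = \left(- \frac{27421}{\left(-58 - 33\right) \left(-12\right)} - 132\right) - 8336 = \left(- \frac{27421}{\left(-91\right) \left(-12\right)} - 132\right) - 8336 = \left(- \frac{27421}{1092} - 132\right) - 8336 = - \frac{171565}{1092} - 8336 = - \frac{9274477}{1092}$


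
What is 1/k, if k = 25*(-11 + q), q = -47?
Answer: -1/1450 ≈ -0.00068966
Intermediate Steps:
k = -1450 (k = 25*(-11 - 47) = 25*(-58) = -1450)
1/k = 1/(-1450) = -1/1450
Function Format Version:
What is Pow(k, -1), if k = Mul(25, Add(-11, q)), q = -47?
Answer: Rational(-1, 1450) ≈ -0.00068966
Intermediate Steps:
k = -1450 (k = Mul(25, Add(-11, -47)) = Mul(25, -58) = -1450)
Pow(k, -1) = Pow(-1450, -1) = Rational(-1, 1450)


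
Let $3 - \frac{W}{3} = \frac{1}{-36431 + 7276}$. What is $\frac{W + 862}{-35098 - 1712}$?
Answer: $- \frac{12697004}{536597775} \approx -0.023662$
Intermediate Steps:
$W = \frac{262398}{29155}$ ($W = 9 - \frac{3}{-36431 + 7276} = 9 - \frac{3}{-29155} = 9 - - \frac{3}{29155} = 9 + \frac{3}{29155} = \frac{262398}{29155} \approx 9.0001$)
$\frac{W + 862}{-35098 - 1712} = \frac{\frac{262398}{29155} + 862}{-35098 - 1712} = \frac{25394008}{29155 \left(-36810\right)} = \frac{25394008}{29155} \left(- \frac{1}{36810}\right) = - \frac{12697004}{536597775}$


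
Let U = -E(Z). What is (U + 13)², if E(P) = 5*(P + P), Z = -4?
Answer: 2809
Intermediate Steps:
E(P) = 10*P (E(P) = 5*(2*P) = 10*P)
U = 40 (U = -10*(-4) = -1*(-40) = 40)
(U + 13)² = (40 + 13)² = 53² = 2809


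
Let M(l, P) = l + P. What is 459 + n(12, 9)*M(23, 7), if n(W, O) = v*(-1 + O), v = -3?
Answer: -261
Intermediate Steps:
n(W, O) = 3 - 3*O (n(W, O) = -3*(-1 + O) = 3 - 3*O)
M(l, P) = P + l
459 + n(12, 9)*M(23, 7) = 459 + (3 - 3*9)*(7 + 23) = 459 + (3 - 27)*30 = 459 - 24*30 = 459 - 720 = -261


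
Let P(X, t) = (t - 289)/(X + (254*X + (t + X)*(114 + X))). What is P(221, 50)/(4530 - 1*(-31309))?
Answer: -239/5273350460 ≈ -4.5322e-8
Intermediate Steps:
P(X, t) = (-289 + t)/(255*X + (114 + X)*(X + t)) (P(X, t) = (-289 + t)/(X + (254*X + (X + t)*(114 + X))) = (-289 + t)/(X + (254*X + (114 + X)*(X + t))) = (-289 + t)/(255*X + (114 + X)*(X + t)))
P(221, 50)/(4530 - 1*(-31309)) = ((-289 + 50)/(221² + 114*50 + 369*221 + 221*50))/(4530 - 1*(-31309)) = (-239/(48841 + 5700 + 81549 + 11050))/(4530 + 31309) = (-239/147140)/35839 = ((1/147140)*(-239))*(1/35839) = -239/147140*1/35839 = -239/5273350460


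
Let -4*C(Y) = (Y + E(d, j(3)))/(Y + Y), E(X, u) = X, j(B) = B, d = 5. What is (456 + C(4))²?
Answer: 212663889/1024 ≈ 2.0768e+5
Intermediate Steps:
C(Y) = -(5 + Y)/(8*Y) (C(Y) = -(Y + 5)/(4*(Y + Y)) = -(5 + Y)/(4*(2*Y)) = -(5 + Y)*1/(2*Y)/4 = -(5 + Y)/(8*Y))
(456 + C(4))² = (456 + (⅛)*(-5 - 1*4)/4)² = (456 + (⅛)*(¼)*(-5 - 4))² = (456 + (⅛)*(¼)*(-9))² = (456 - 9/32)² = (14583/32)² = 212663889/1024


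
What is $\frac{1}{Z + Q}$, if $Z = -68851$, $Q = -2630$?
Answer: $- \frac{1}{71481} \approx -1.399 \cdot 10^{-5}$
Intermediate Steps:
$\frac{1}{Z + Q} = \frac{1}{-68851 - 2630} = \frac{1}{-71481} = - \frac{1}{71481}$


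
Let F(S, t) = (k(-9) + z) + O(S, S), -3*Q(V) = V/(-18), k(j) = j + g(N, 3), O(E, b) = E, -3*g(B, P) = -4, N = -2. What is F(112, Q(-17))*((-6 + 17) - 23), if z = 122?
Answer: -2716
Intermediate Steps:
g(B, P) = 4/3 (g(B, P) = -⅓*(-4) = 4/3)
k(j) = 4/3 + j (k(j) = j + 4/3 = 4/3 + j)
Q(V) = V/54 (Q(V) = -V/(3*(-18)) = -V*(-1)/(3*18) = -(-1)*V/54 = V/54)
F(S, t) = 343/3 + S (F(S, t) = ((4/3 - 9) + 122) + S = (-23/3 + 122) + S = 343/3 + S)
F(112, Q(-17))*((-6 + 17) - 23) = (343/3 + 112)*((-6 + 17) - 23) = 679*(11 - 23)/3 = (679/3)*(-12) = -2716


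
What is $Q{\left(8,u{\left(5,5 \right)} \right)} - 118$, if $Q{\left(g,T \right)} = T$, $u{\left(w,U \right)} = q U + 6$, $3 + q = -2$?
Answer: $-137$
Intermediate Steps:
$q = -5$ ($q = -3 - 2 = -5$)
$u{\left(w,U \right)} = 6 - 5 U$ ($u{\left(w,U \right)} = - 5 U + 6 = 6 - 5 U$)
$Q{\left(8,u{\left(5,5 \right)} \right)} - 118 = \left(6 - 25\right) - 118 = -19 - 118 = -137$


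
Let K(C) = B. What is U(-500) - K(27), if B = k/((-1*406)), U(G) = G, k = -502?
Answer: -101751/203 ≈ -501.24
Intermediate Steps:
B = 251/203 (B = -502/((-1*406)) = -502/(-406) = -502*(-1/406) = 251/203 ≈ 1.2365)
K(C) = 251/203
U(-500) - K(27) = -500 - 1*251/203 = -500 - 251/203 = -101751/203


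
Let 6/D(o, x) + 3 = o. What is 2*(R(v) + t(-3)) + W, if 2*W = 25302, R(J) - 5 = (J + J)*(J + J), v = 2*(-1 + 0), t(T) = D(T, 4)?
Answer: 12691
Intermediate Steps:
D(o, x) = 6/(-3 + o)
t(T) = 6/(-3 + T)
v = -2 (v = 2*(-1) = -2)
R(J) = 5 + 4*J² (R(J) = 5 + (J + J)*(J + J) = 5 + (2*J)*(2*J) = 5 + 4*J²)
W = 12651 (W = (½)*25302 = 12651)
2*(R(v) + t(-3)) + W = 2*((5 + 4*(-2)²) + 6/(-3 - 3)) + 12651 = 2*((5 + 4*4) + 6/(-6)) + 12651 = 2*((5 + 16) + 6*(-⅙)) + 12651 = 2*(21 - 1) + 12651 = 2*20 + 12651 = 40 + 12651 = 12691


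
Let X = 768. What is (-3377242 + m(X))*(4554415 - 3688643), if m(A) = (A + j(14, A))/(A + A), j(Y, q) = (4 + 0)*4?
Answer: -70174106854069/24 ≈ -2.9239e+12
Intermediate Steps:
j(Y, q) = 16 (j(Y, q) = 4*4 = 16)
m(A) = (16 + A)/(2*A) (m(A) = (A + 16)/(A + A) = (16 + A)/((2*A)) = (16 + A)*(1/(2*A)) = (16 + A)/(2*A))
(-3377242 + m(X))*(4554415 - 3688643) = (-3377242 + (½)*(16 + 768)/768)*(4554415 - 3688643) = (-3377242 + (½)*(1/768)*784)*865772 = (-3377242 + 49/96)*865772 = -324215183/96*865772 = -70174106854069/24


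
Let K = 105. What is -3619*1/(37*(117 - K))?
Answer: -3619/444 ≈ -8.1509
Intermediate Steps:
-3619*1/(37*(117 - K)) = -3619*1/(37*(117 - 1*105)) = -3619*1/(37*(117 - 105)) = -3619/(37*12) = -3619/444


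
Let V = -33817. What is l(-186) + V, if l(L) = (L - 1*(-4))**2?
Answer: -693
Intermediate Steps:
l(L) = (4 + L)**2 (l(L) = (L + 4)**2 = (4 + L)**2)
l(-186) + V = (4 - 186)**2 - 33817 = (-182)**2 - 33817 = 33124 - 33817 = -693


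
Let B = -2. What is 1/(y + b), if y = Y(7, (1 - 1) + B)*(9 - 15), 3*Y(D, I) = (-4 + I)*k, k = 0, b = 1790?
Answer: 1/1790 ≈ 0.00055866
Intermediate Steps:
Y(D, I) = 0 (Y(D, I) = ((-4 + I)*0)/3 = (⅓)*0 = 0)
y = 0 (y = 0*(9 - 15) = 0*(-6) = 0)
1/(y + b) = 1/(0 + 1790) = 1/1790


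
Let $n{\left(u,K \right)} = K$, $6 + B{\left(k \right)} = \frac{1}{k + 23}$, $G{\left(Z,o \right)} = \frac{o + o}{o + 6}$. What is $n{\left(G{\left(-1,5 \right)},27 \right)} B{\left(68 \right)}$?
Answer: $- \frac{14715}{91} \approx -161.7$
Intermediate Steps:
$G{\left(Z,o \right)} = \frac{2 o}{6 + o}$
$B{\left(k \right)} = -6 + \frac{1}{23 + k}$ ($B{\left(k \right)} = -6 + \frac{1}{k + 23} = -6 + \frac{1}{23 + k}$)
$n{\left(G{\left(-1,5 \right)},27 \right)} B{\left(68 \right)} = 27 \frac{-137 - 408}{23 + 68} = 27 \frac{-137 - 408}{91} = 27 \cdot \frac{1}{91} \left(-545\right) = 27 \left(- \frac{545}{91}\right) = - \frac{14715}{91}$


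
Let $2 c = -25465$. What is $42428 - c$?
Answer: $\frac{110321}{2} \approx 55161.0$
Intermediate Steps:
$c = - \frac{25465}{2}$ ($c = \frac{1}{2} \left(-25465\right) = - \frac{25465}{2} \approx -12733.0$)
$42428 - c = 42428 - - \frac{25465}{2} = 42428 + \frac{25465}{2} = \frac{110321}{2}$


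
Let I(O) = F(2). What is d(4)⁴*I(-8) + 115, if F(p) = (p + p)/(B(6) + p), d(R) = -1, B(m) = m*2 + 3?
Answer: 1959/17 ≈ 115.24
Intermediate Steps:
B(m) = 3 + 2*m (B(m) = 2*m + 3 = 3 + 2*m)
F(p) = 2*p/(15 + p) (F(p) = (p + p)/((3 + 2*6) + p) = (2*p)/((3 + 12) + p) = (2*p)/(15 + p) = 2*p/(15 + p))
I(O) = 4/17 (I(O) = 2*2/(15 + 2) = 2*2/17 = 2*2*(1/17) = 4/17)
d(4)⁴*I(-8) + 115 = (-1)⁴*(4/17) + 115 = 1*(4/17) + 115 = 4/17 + 115 = 1959/17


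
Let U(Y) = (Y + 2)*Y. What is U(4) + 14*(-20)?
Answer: -256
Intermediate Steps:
U(Y) = Y*(2 + Y) (U(Y) = (2 + Y)*Y = Y*(2 + Y))
U(4) + 14*(-20) = 4*(2 + 4) + 14*(-20) = 4*6 - 280 = 24 - 280 = -256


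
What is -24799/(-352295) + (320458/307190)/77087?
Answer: 58736203253958/834247085144135 ≈ 0.070406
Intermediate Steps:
-24799/(-352295) + (320458/307190)/77087 = -24799*(-1/352295) + (320458*(1/307190))*(1/77087) = 24799/352295 + (160229/153595)*(1/77087) = 24799/352295 + 160229/11840177765 = 58736203253958/834247085144135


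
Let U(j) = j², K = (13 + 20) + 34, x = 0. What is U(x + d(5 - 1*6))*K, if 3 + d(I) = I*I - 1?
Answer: 603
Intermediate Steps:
d(I) = -4 + I² (d(I) = -3 + (I*I - 1) = -3 + (I² - 1) = -3 + (-1 + I²) = -4 + I²)
K = 67 (K = 33 + 34 = 67)
U(x + d(5 - 1*6))*K = (0 + (-4 + (5 - 1*6)²))²*67 = (0 + (-4 + (5 - 6)²))²*67 = (0 + (-4 + (-1)²))²*67 = (0 + (-4 + 1))²*67 = (0 - 3)²*67 = (-3)²*67 = 9*67 = 603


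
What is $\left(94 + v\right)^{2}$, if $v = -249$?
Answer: $24025$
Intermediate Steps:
$\left(94 + v\right)^{2} = \left(94 - 249\right)^{2} = \left(-155\right)^{2} = 24025$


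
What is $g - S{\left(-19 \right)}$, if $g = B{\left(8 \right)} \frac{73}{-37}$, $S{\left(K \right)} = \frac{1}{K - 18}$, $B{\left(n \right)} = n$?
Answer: $- \frac{583}{37} \approx -15.757$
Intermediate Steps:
$S{\left(K \right)} = \frac{1}{-18 + K}$
$g = - \frac{584}{37}$ ($g = 8 \frac{73}{-37} = 8 \cdot 73 \left(- \frac{1}{37}\right) = 8 \left(- \frac{73}{37}\right) = - \frac{584}{37} \approx -15.784$)
$g - S{\left(-19 \right)} = - \frac{584}{37} - \frac{1}{-18 - 19} = - \frac{584}{37} - \frac{1}{-37} = - \frac{584}{37} - - \frac{1}{37} = - \frac{584}{37} + \frac{1}{37} = - \frac{583}{37}$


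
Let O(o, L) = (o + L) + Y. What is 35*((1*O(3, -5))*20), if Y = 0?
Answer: -1400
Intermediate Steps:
O(o, L) = L + o (O(o, L) = (o + L) + 0 = (L + o) + 0 = L + o)
35*((1*O(3, -5))*20) = 35*((1*(-5 + 3))*20) = 35*((1*(-2))*20) = 35*(-2*20) = 35*(-40) = -1400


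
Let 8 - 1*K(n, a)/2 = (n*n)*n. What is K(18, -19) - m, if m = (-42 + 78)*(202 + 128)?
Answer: -23528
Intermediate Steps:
K(n, a) = 16 - 2*n**3 (K(n, a) = 16 - 2*n*n*n = 16 - 2*n**2*n = 16 - 2*n**3)
m = 11880 (m = 36*330 = 11880)
K(18, -19) - m = (16 - 2*18**3) - 1*11880 = (16 - 2*5832) - 11880 = (16 - 11664) - 11880 = -11648 - 11880 = -23528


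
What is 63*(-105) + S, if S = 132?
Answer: -6483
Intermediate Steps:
63*(-105) + S = 63*(-105) + 132 = -6615 + 132 = -6483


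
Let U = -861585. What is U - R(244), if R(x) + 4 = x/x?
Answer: -861582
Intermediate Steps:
R(x) = -3 (R(x) = -4 + x/x = -4 + 1 = -3)
U - R(244) = -861585 - 1*(-3) = -861585 + 3 = -861582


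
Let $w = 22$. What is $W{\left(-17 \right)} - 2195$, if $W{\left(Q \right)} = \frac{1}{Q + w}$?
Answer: $- \frac{10974}{5} \approx -2194.8$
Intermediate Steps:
$W{\left(Q \right)} = \frac{1}{22 + Q}$ ($W{\left(Q \right)} = \frac{1}{Q + 22} = \frac{1}{22 + Q}$)
$W{\left(-17 \right)} - 2195 = \frac{1}{22 - 17} - 2195 = \frac{1}{5} - 2195 = - \frac{10974}{5}$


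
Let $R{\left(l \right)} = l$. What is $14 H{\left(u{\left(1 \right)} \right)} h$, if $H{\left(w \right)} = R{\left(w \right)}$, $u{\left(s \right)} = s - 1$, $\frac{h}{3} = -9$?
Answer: $0$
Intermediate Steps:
$h = -27$ ($h = 3 \left(-9\right) = -27$)
$u{\left(s \right)} = -1 + s$ ($u{\left(s \right)} = s - 1 = -1 + s$)
$H{\left(w \right)} = w$
$14 H{\left(u{\left(1 \right)} \right)} h = 14 \left(-1 + 1\right) \left(-27\right) = 14 \cdot 0 \left(-27\right) = 0 \left(-27\right) = 0$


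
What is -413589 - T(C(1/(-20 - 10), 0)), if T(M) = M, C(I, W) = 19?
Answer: -413608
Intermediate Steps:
-413589 - T(C(1/(-20 - 10), 0)) = -413589 - 1*19 = -413589 - 19 = -413608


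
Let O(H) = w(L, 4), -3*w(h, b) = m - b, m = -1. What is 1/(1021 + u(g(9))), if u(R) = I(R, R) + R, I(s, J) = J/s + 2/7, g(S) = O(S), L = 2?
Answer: 21/21503 ≈ 0.00097661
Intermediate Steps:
w(h, b) = 1/3 + b/3 (w(h, b) = -(-1 - b)/3 = 1/3 + b/3)
O(H) = 5/3 (O(H) = 1/3 + (1/3)*4 = 1/3 + 4/3 = 5/3)
g(S) = 5/3
I(s, J) = 2/7 + J/s (I(s, J) = J/s + 2*(1/7) = J/s + 2/7 = 2/7 + J/s)
u(R) = 9/7 + R (u(R) = (2/7 + R/R) + R = (2/7 + 1) + R = 9/7 + R)
1/(1021 + u(g(9))) = 1/(1021 + (9/7 + 5/3)) = 1/(1021 + 62/21) = 1/(21503/21) = 21/21503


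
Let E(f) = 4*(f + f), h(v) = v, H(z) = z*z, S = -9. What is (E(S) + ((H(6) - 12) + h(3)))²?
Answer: 2025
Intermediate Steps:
H(z) = z²
E(f) = 8*f (E(f) = 4*(2*f) = 8*f)
(E(S) + ((H(6) - 12) + h(3)))² = (8*(-9) + ((6² - 12) + 3))² = (-72 + ((36 - 12) + 3))² = (-72 + (24 + 3))² = (-72 + 27)² = (-45)² = 2025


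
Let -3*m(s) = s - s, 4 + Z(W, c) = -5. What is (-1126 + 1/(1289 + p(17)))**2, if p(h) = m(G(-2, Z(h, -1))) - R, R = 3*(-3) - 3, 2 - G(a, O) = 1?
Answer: 2146005255625/1692601 ≈ 1.2679e+6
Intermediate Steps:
Z(W, c) = -9 (Z(W, c) = -4 - 5 = -9)
G(a, O) = 1 (G(a, O) = 2 - 1*1 = 2 - 1 = 1)
m(s) = 0 (m(s) = -(s - s)/3 = -1/3*0 = 0)
R = -12 (R = -9 - 3 = -12)
p(h) = 12 (p(h) = 0 - 1*(-12) = 0 + 12 = 12)
(-1126 + 1/(1289 + p(17)))**2 = (-1126 + 1/(1289 + 12))**2 = (-1126 + 1/1301)**2 = (-1464925/1301)**2 = 2146005255625/1692601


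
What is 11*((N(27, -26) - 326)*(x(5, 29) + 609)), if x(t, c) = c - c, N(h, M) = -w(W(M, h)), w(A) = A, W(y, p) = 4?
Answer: -2210670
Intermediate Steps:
N(h, M) = -4 (N(h, M) = -1*4 = -4)
x(t, c) = 0
11*((N(27, -26) - 326)*(x(5, 29) + 609)) = 11*((-4 - 326)*(0 + 609)) = 11*(-330*609) = 11*(-200970) = -2210670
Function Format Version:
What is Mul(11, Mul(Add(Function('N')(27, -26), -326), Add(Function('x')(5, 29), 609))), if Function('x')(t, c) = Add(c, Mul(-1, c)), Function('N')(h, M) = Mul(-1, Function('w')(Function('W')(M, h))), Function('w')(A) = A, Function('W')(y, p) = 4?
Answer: -2210670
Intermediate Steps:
Function('N')(h, M) = -4 (Function('N')(h, M) = Mul(-1, 4) = -4)
Function('x')(t, c) = 0
Mul(11, Mul(Add(Function('N')(27, -26), -326), Add(Function('x')(5, 29), 609))) = Mul(11, Mul(Add(-4, -326), Add(0, 609))) = Mul(11, Mul(-330, 609)) = Mul(11, -200970) = -2210670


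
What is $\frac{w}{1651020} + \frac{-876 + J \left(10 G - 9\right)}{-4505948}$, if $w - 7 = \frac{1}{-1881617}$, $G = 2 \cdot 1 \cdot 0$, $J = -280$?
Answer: $- \frac{630985030764437}{1749765103535809290} \approx -0.00036061$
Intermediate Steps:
$G = 0$ ($G = 2 \cdot 0 = 0$)
$w = \frac{13171318}{1881617}$ ($w = 7 + \frac{1}{-1881617} = 7 - \frac{1}{1881617} = \frac{13171318}{1881617} \approx 7.0$)
$\frac{w}{1651020} + \frac{-876 + J \left(10 G - 9\right)}{-4505948} = \frac{13171318}{1881617 \cdot 1651020} + \frac{-876 - 280 \left(10 \cdot 0 - 9\right)}{-4505948} = \frac{13171318}{1881617} \cdot \frac{1}{1651020} + \left(-876 - 280 \left(0 - 9\right)\right) \left(- \frac{1}{4505948}\right) = \frac{6585659}{1553293649670} + \left(-876 - -2520\right) \left(- \frac{1}{4505948}\right) = \frac{6585659}{1553293649670} + \left(-876 + 2520\right) \left(- \frac{1}{4505948}\right) = \frac{6585659}{1553293649670} + 1644 \left(- \frac{1}{4505948}\right) = \frac{6585659}{1553293649670} - \frac{411}{1126487} = - \frac{630985030764437}{1749765103535809290}$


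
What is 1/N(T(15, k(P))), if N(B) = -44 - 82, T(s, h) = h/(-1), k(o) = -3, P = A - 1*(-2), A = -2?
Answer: -1/126 ≈ -0.0079365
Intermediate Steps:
P = 0 (P = -2 - 1*(-2) = -2 + 2 = 0)
T(s, h) = -h (T(s, h) = h*(-1) = -h)
N(B) = -126
1/N(T(15, k(P))) = 1/(-126) = -1/126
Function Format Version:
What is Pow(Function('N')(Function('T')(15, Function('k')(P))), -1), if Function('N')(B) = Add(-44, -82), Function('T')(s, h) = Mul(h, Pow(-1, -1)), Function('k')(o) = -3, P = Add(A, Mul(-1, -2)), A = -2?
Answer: Rational(-1, 126) ≈ -0.0079365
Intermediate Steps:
P = 0 (P = Add(-2, Mul(-1, -2)) = Add(-2, 2) = 0)
Function('T')(s, h) = Mul(-1, h) (Function('T')(s, h) = Mul(h, -1) = Mul(-1, h))
Function('N')(B) = -126
Pow(Function('N')(Function('T')(15, Function('k')(P))), -1) = Pow(-126, -1) = Rational(-1, 126)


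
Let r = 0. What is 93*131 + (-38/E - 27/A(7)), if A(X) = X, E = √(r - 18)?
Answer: 85254/7 + 19*I*√2/3 ≈ 12179.0 + 8.9567*I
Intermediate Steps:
E = 3*I*√2 (E = √(0 - 18) = √(-18) = 3*I*√2 ≈ 4.2426*I)
93*131 + (-38/E - 27/A(7)) = 93*131 + (-38*(-I*√2/6) - 27/7) = 12183 + (-(-19)*I*√2/3 - 27*⅐) = 12183 + (19*I*√2/3 - 27/7) = 12183 + (-27/7 + 19*I*√2/3) = 85254/7 + 19*I*√2/3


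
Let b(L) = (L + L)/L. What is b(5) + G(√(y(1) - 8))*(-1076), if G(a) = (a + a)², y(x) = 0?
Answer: 34434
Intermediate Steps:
b(L) = 2 (b(L) = (2*L)/L = 2)
G(a) = 4*a² (G(a) = (2*a)² = 4*a²)
b(5) + G(√(y(1) - 8))*(-1076) = 2 + (4*(√(0 - 8))²)*(-1076) = 2 + (4*(√(-8))²)*(-1076) = 2 + (4*(2*I*√2)²)*(-1076) = 2 + (4*(-8))*(-1076) = 2 - 32*(-1076) = 2 + 34432 = 34434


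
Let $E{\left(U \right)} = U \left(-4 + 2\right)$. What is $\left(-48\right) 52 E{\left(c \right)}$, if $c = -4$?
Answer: $-19968$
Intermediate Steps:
$E{\left(U \right)} = - 2 U$ ($E{\left(U \right)} = U \left(-2\right) = - 2 U$)
$\left(-48\right) 52 E{\left(c \right)} = \left(-48\right) 52 \left(\left(-2\right) \left(-4\right)\right) = \left(-2496\right) 8 = -19968$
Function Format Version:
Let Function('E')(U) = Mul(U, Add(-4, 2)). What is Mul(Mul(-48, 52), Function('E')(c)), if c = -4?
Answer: -19968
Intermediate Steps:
Function('E')(U) = Mul(-2, U) (Function('E')(U) = Mul(U, -2) = Mul(-2, U))
Mul(Mul(-48, 52), Function('E')(c)) = Mul(Mul(-48, 52), Mul(-2, -4)) = Mul(-2496, 8) = -19968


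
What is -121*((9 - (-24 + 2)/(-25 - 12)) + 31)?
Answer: -176418/37 ≈ -4768.1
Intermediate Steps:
-121*((9 - (-24 + 2)/(-25 - 12)) + 31) = -121*((9 - (-22)/(-37)) + 31) = -121*((9 - (-22)*(-1)/37) + 31) = -121*((9 - 1*22/37) + 31) = -121*((9 - 22/37) + 31) = -121*(311/37 + 31) = -121*1458/37 = -176418/37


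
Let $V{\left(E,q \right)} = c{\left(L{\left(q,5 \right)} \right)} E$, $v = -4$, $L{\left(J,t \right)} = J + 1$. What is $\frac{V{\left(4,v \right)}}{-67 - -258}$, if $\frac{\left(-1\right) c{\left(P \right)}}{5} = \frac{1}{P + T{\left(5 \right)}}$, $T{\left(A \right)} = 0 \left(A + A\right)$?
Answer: $\frac{20}{573} \approx 0.034904$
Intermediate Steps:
$L{\left(J,t \right)} = 1 + J$
$T{\left(A \right)} = 0$ ($T{\left(A \right)} = 0 \cdot 2 A = 0$)
$c{\left(P \right)} = - \frac{5}{P}$ ($c{\left(P \right)} = - \frac{5}{P + 0} = - \frac{5}{P}$)
$V{\left(E,q \right)} = - \frac{5 E}{1 + q}$ ($V{\left(E,q \right)} = - \frac{5}{1 + q} E = - \frac{5 E}{1 + q}$)
$\frac{V{\left(4,v \right)}}{-67 - -258} = \frac{\left(-5\right) 4 \frac{1}{1 - 4}}{-67 - -258} = \frac{\left(-5\right) 4 \frac{1}{-3}}{-67 + 258} = \frac{\left(-5\right) 4 \left(- \frac{1}{3}\right)}{191} = \frac{20}{3} \cdot \frac{1}{191} = \frac{20}{573}$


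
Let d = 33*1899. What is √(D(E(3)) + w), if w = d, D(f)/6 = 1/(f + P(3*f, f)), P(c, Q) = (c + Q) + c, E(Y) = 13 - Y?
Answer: √25066830/20 ≈ 250.33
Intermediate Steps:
P(c, Q) = Q + 2*c (P(c, Q) = (Q + c) + c = Q + 2*c)
D(f) = 3/(4*f) (D(f) = 6/(f + (f + 2*(3*f))) = 6/(f + (f + 6*f)) = 6/(f + 7*f) = 6/((8*f)) = 6*(1/(8*f)) = 3/(4*f))
d = 62667
w = 62667
√(D(E(3)) + w) = √(3/(4*(13 - 1*3)) + 62667) = √(3/(4*(13 - 3)) + 62667) = √((¾)/10 + 62667) = √((¾)*(⅒) + 62667) = √(3/40 + 62667) = √(2506683/40) = √25066830/20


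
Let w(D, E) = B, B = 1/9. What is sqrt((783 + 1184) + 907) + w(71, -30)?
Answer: 1/9 + sqrt(2874) ≈ 53.721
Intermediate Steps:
B = 1/9 ≈ 0.11111
w(D, E) = 1/9
sqrt((783 + 1184) + 907) + w(71, -30) = sqrt((783 + 1184) + 907) + 1/9 = sqrt(1967 + 907) + 1/9 = sqrt(2874) + 1/9 = 1/9 + sqrt(2874)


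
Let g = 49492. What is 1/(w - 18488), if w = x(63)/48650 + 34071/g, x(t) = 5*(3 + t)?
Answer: -240778580/4451346998389 ≈ -5.4091e-5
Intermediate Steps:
x(t) = 15 + 5*t
w = 167388651/240778580 (w = (15 + 5*63)/48650 + 34071/49492 = (15 + 315)*(1/48650) + 34071*(1/49492) = 330*(1/48650) + 34071/49492 = 33/4865 + 34071/49492 = 167388651/240778580 ≈ 0.69520)
1/(w - 18488) = 1/(167388651/240778580 - 18488) = 1/(-4451346998389/240778580) = -240778580/4451346998389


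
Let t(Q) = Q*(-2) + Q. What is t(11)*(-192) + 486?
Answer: 2598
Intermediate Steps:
t(Q) = -Q (t(Q) = -2*Q + Q = -Q)
t(11)*(-192) + 486 = -1*11*(-192) + 486 = -11*(-192) + 486 = 2112 + 486 = 2598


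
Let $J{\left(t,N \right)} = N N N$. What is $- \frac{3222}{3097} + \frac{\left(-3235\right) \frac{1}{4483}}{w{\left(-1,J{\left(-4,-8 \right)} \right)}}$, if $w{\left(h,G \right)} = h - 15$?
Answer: $- \frac{221088821}{222141616} \approx -0.99526$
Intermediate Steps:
$J{\left(t,N \right)} = N^{3}$ ($J{\left(t,N \right)} = N^{2} N = N^{3}$)
$w{\left(h,G \right)} = -15 + h$
$- \frac{3222}{3097} + \frac{\left(-3235\right) \frac{1}{4483}}{w{\left(-1,J{\left(-4,-8 \right)} \right)}} = - \frac{3222}{3097} + \frac{\left(-3235\right) \frac{1}{4483}}{-15 - 1} = \left(-3222\right) \frac{1}{3097} + \frac{\left(-3235\right) \frac{1}{4483}}{-16} = - \frac{3222}{3097} - - \frac{3235}{71728} = - \frac{3222}{3097} + \frac{3235}{71728} = - \frac{221088821}{222141616}$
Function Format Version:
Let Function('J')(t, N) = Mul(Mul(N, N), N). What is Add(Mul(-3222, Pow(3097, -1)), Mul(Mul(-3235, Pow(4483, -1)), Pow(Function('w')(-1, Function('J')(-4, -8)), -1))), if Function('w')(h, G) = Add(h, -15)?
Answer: Rational(-221088821, 222141616) ≈ -0.99526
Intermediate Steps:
Function('J')(t, N) = Pow(N, 3) (Function('J')(t, N) = Mul(Pow(N, 2), N) = Pow(N, 3))
Function('w')(h, G) = Add(-15, h)
Add(Mul(-3222, Pow(3097, -1)), Mul(Mul(-3235, Pow(4483, -1)), Pow(Function('w')(-1, Function('J')(-4, -8)), -1))) = Add(Mul(-3222, Pow(3097, -1)), Mul(Mul(-3235, Pow(4483, -1)), Pow(Add(-15, -1), -1))) = Add(Mul(-3222, Rational(1, 3097)), Mul(Mul(-3235, Rational(1, 4483)), Pow(-16, -1))) = Add(Rational(-3222, 3097), Mul(Rational(-3235, 4483), Rational(-1, 16))) = Add(Rational(-3222, 3097), Rational(3235, 71728)) = Rational(-221088821, 222141616)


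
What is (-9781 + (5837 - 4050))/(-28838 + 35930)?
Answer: -3997/3546 ≈ -1.1272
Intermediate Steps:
(-9781 + (5837 - 4050))/(-28838 + 35930) = (-9781 + 1787)/7092 = -7994*1/7092 = -3997/3546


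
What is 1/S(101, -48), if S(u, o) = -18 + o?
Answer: -1/66 ≈ -0.015152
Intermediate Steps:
1/S(101, -48) = 1/(-18 - 48) = 1/(-66) = -1/66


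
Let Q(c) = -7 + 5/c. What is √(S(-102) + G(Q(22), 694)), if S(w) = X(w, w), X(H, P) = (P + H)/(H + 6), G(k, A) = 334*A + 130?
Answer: 5*√148434/4 ≈ 481.59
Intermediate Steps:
G(k, A) = 130 + 334*A
X(H, P) = (H + P)/(6 + H)
S(w) = 2*w/(6 + w) (S(w) = (w + w)/(6 + w) = (2*w)/(6 + w) = 2*w/(6 + w))
√(S(-102) + G(Q(22), 694)) = √(2*(-102)/(6 - 102) + (130 + 334*694)) = √(2*(-102)/(-96) + (130 + 231796)) = √(2*(-102)*(-1/96) + 231926) = √(17/8 + 231926) = √(1855425/8) = 5*√148434/4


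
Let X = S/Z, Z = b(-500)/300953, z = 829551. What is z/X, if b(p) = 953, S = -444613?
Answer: -790562103/133807616189 ≈ -0.0059082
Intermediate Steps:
Z = 953/300953 ≈ 0.0031666
X = -133807616189/953 (X = -444613/953/300953 = -444613*300953/953 = -133807616189/953 ≈ -1.4041e+8)
z/X = 829551/(-133807616189/953) = 829551*(-953/133807616189) = -790562103/133807616189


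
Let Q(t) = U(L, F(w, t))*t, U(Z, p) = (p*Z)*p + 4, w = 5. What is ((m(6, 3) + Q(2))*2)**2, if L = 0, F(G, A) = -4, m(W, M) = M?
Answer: 484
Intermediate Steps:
U(Z, p) = 4 + Z*p**2 (U(Z, p) = (Z*p)*p + 4 = Z*p**2 + 4 = 4 + Z*p**2)
Q(t) = 4*t (Q(t) = (4 + 0*(-4)**2)*t = (4 + 0*16)*t = (4 + 0)*t = 4*t)
((m(6, 3) + Q(2))*2)**2 = ((3 + 4*2)*2)**2 = ((3 + 8)*2)**2 = (11*2)**2 = 22**2 = 484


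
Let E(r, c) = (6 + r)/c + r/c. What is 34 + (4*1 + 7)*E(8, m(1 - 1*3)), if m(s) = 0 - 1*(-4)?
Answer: 189/2 ≈ 94.500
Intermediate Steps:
m(s) = 4 (m(s) = 0 + 4 = 4)
E(r, c) = r/c + (6 + r)/c (E(r, c) = (6 + r)/c + r/c = r/c + (6 + r)/c)
34 + (4*1 + 7)*E(8, m(1 - 1*3)) = 34 + (4*1 + 7)*(2*(3 + 8)/4) = 34 + (4 + 7)*(2*(¼)*11) = 34 + 11*(11/2) = 34 + 121/2 = 189/2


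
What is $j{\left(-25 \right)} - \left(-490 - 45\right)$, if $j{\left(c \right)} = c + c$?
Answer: $485$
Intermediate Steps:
$j{\left(c \right)} = 2 c$
$j{\left(-25 \right)} - \left(-490 - 45\right) = 2 \left(-25\right) - \left(-490 - 45\right) = -50 - -535 = -50 + 535 = 485$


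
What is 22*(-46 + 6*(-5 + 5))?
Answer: -1012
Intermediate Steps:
22*(-46 + 6*(-5 + 5)) = 22*(-46 + 6*0) = 22*(-46 + 0) = 22*(-46) = -1012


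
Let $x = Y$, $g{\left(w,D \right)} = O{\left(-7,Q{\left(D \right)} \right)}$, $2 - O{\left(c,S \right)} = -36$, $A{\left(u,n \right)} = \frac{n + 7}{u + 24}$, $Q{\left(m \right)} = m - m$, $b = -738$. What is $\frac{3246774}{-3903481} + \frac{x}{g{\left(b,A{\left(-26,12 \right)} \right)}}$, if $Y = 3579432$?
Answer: $\frac{6986060712690}{74166139} \approx 94195.0$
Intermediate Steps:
$Q{\left(m \right)} = 0$
$A{\left(u,n \right)} = \frac{7 + n}{24 + u}$
$O{\left(c,S \right)} = 38$ ($O{\left(c,S \right)} = 2 - -36 = 2 + 36 = 38$)
$g{\left(w,D \right)} = 38$
$x = 3579432$
$\frac{3246774}{-3903481} + \frac{x}{g{\left(b,A{\left(-26,12 \right)} \right)}} = \frac{3246774}{-3903481} + \frac{3579432}{38} = 3246774 \left(- \frac{1}{3903481}\right) + 3579432 \cdot \frac{1}{38} = - \frac{3246774}{3903481} + \frac{1789716}{19} = \frac{6986060712690}{74166139}$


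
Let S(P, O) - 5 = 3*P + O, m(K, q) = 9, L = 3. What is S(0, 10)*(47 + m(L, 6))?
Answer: 840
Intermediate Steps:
S(P, O) = 5 + O + 3*P (S(P, O) = 5 + (3*P + O) = 5 + (O + 3*P) = 5 + O + 3*P)
S(0, 10)*(47 + m(L, 6)) = (5 + 10 + 3*0)*(47 + 9) = (5 + 10 + 0)*56 = 15*56 = 840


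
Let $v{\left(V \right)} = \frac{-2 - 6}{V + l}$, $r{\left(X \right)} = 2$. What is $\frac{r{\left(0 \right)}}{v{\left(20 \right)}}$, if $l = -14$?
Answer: $- \frac{3}{2} \approx -1.5$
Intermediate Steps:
$v{\left(V \right)} = - \frac{8}{-14 + V}$ ($v{\left(V \right)} = \frac{-2 - 6}{V - 14} = - \frac{8}{-14 + V}$)
$\frac{r{\left(0 \right)}}{v{\left(20 \right)}} = \frac{2}{\left(-8\right) \frac{1}{-14 + 20}} = \frac{2}{\left(-8\right) \frac{1}{6}} = \frac{2}{- \frac{4}{3}} = 2 \left(- \frac{3}{4}\right) = - \frac{3}{2}$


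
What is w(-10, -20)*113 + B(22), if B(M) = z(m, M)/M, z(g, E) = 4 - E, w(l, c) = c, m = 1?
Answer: -24869/11 ≈ -2260.8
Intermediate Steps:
B(M) = (4 - M)/M
w(-10, -20)*113 + B(22) = -20*113 + (4 - 1*22)/22 = -2260 + (4 - 22)/22 = -2260 + (1/22)*(-18) = -2260 - 9/11 = -24869/11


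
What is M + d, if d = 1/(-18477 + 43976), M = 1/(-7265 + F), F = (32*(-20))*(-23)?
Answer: 32954/190095045 ≈ 0.00017336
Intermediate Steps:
F = 14720 (F = -640*(-23) = 14720)
M = 1/7455 (M = 1/(-7265 + 14720) = 1/7455 ≈ 0.00013414)
d = 1/25499 ≈ 3.9217e-5
M + d = 1/7455 + 1/25499 = 32954/190095045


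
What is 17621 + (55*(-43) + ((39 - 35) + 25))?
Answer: 15285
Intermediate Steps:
17621 + (55*(-43) + ((39 - 35) + 25)) = 17621 + (-2365 + (4 + 25)) = 17621 + (-2365 + 29) = 17621 - 2336 = 15285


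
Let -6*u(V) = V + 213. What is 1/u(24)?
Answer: -2/79 ≈ -0.025316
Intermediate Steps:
u(V) = -71/2 - V/6 (u(V) = -(V + 213)/6 = -(213 + V)/6 = -71/2 - V/6)
1/u(24) = 1/(-71/2 - ⅙*24) = 1/(-71/2 - 4) = 1/(-79/2) = -2/79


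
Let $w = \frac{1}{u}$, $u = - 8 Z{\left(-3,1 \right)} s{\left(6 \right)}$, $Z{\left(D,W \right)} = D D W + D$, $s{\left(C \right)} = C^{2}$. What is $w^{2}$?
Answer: $\frac{1}{2985984} \approx 3.349 \cdot 10^{-7}$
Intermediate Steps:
$Z{\left(D,W \right)} = D + W D^{2}$ ($Z{\left(D,W \right)} = D^{2} W + D = W D^{2} + D = D + W D^{2}$)
$u = -1728$ ($u = - 8 \left(- 3 \left(1 - 3\right)\right) 6^{2} = - 8 \left(- 3 \left(1 - 3\right)\right) 36 = - 8 \left(\left(-3\right) \left(-2\right)\right) 36 = \left(-8\right) 6 \cdot 36 = \left(-48\right) 36 = -1728$)
$w = - \frac{1}{1728}$ ($w = \frac{1}{-1728} = - \frac{1}{1728} \approx -0.0005787$)
$w^{2} = \left(- \frac{1}{1728}\right)^{2} = \frac{1}{2985984}$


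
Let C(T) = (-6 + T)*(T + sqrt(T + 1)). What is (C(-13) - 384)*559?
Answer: -76583 - 21242*I*sqrt(3) ≈ -76583.0 - 36792.0*I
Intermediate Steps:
C(T) = (-6 + T)*(T + sqrt(1 + T))
(C(-13) - 384)*559 = (((-13)**2 - 6*(-13) - 6*sqrt(1 - 13) - 13*sqrt(1 - 13)) - 384)*559 = ((169 + 78 - 12*I*sqrt(3) - 26*I*sqrt(3)) - 384)*559 = ((247 - 38*I*sqrt(3)) - 384)*559 = (-137 - 38*I*sqrt(3))*559 = -76583 - 21242*I*sqrt(3)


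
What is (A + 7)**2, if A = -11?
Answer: 16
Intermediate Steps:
(A + 7)**2 = (-11 + 7)**2 = (-4)**2 = 16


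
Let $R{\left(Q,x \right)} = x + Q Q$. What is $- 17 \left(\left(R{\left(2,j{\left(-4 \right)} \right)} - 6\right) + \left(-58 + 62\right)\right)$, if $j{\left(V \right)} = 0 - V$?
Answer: $-102$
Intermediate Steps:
$j{\left(V \right)} = - V$
$R{\left(Q,x \right)} = x + Q^{2}$
$- 17 \left(\left(R{\left(2,j{\left(-4 \right)} \right)} - 6\right) + \left(-58 + 62\right)\right) = - 17 \left(\left(\left(\left(-1\right) \left(-4\right) + 2^{2}\right) - 6\right) + \left(-58 + 62\right)\right) = - 17 \left(\left(\left(4 + 4\right) - 6\right) + 4\right) = - 17 \left(\left(8 - 6\right) + 4\right) = - 17 \left(2 + 4\right) = \left(-17\right) 6 = -102$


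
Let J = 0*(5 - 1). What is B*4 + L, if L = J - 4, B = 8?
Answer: 28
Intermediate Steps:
J = 0 (J = 0*4 = 0)
L = -4 (L = 0 - 4 = -4)
B*4 + L = 8*4 - 4 = 32 - 4 = 28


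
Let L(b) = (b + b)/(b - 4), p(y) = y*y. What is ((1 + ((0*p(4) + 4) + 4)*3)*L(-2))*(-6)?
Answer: -100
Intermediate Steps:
p(y) = y²
L(b) = 2*b/(-4 + b) (L(b) = (2*b)/(-4 + b) = 2*b/(-4 + b))
((1 + ((0*p(4) + 4) + 4)*3)*L(-2))*(-6) = ((1 + ((0*4² + 4) + 4)*3)*(2*(-2)/(-4 - 2)))*(-6) = ((1 + ((0*16 + 4) + 4)*3)*(2*(-2)/(-6)))*(-6) = ((1 + ((0 + 4) + 4)*3)*(2*(-2)*(-⅙)))*(-6) = ((1 + (4 + 4)*3)*(⅔))*(-6) = ((1 + 8*3)*(⅔))*(-6) = ((1 + 24)*(⅔))*(-6) = (25*(⅔))*(-6) = (50/3)*(-6) = -100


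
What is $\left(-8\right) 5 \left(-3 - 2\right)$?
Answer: $200$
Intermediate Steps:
$\left(-8\right) 5 \left(-3 - 2\right) = \left(-40\right) \left(-5\right) = 200$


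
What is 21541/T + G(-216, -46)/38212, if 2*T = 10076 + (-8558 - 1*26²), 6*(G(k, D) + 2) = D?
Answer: 2469361867/48261756 ≈ 51.166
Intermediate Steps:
G(k, D) = -2 + D/6
T = 421 (T = (10076 + (-8558 - 1*26²))/2 = (10076 + (-8558 - 1*676))/2 = (10076 + (-8558 - 676))/2 = (10076 - 9234)/2 = (½)*842 = 421)
21541/T + G(-216, -46)/38212 = 21541/421 + (-2 + (⅙)*(-46))/38212 = 21541*(1/421) + (-2 - 23/3)*(1/38212) = 21541/421 - 29/3*1/38212 = 21541/421 - 29/114636 = 2469361867/48261756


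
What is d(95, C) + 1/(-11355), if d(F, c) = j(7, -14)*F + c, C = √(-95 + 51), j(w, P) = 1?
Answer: 1078724/11355 + 2*I*√11 ≈ 95.0 + 6.6332*I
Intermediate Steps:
C = 2*I*√11 (C = √(-44) = 2*I*√11 ≈ 6.6332*I)
d(F, c) = F + c (d(F, c) = 1*F + c = F + c)
d(95, C) + 1/(-11355) = (95 + 2*I*√11) + 1/(-11355) = (95 + 2*I*√11) - 1/11355 = 1078724/11355 + 2*I*√11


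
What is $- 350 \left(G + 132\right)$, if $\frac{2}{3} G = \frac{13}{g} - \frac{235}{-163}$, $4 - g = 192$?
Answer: $- \frac{1437834825}{30644} \approx -46921.0$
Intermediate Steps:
$g = -188$ ($g = 4 - 192 = -188$)
$G = \frac{126183}{61288}$ ($G = \frac{3 \left(\frac{13}{-188} - \frac{235}{-163}\right)}{2} = \frac{3 \left(13 \left(- \frac{1}{188}\right) - - \frac{235}{163}\right)}{2} = \frac{3 \left(- \frac{13}{188} + \frac{235}{163}\right)}{2} = \frac{3}{2} \cdot \frac{42061}{30644} = \frac{126183}{61288} \approx 2.0589$)
$- 350 \left(G + 132\right) = - 350 \left(\frac{126183}{61288} + 132\right) = \left(-350\right) \frac{8216199}{61288} = - \frac{1437834825}{30644}$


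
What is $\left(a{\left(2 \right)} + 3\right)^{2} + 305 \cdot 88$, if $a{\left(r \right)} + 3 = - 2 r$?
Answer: $26856$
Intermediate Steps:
$a{\left(r \right)} = -3 - 2 r$
$\left(a{\left(2 \right)} + 3\right)^{2} + 305 \cdot 88 = \left(\left(-3 - 4\right) + 3\right)^{2} + 305 \cdot 88 = \left(\left(-3 - 4\right) + 3\right)^{2} + 26840 = \left(-7 + 3\right)^{2} + 26840 = \left(-4\right)^{2} + 26840 = 16 + 26840 = 26856$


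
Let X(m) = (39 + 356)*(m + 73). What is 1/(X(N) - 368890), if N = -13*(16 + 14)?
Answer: -1/494105 ≈ -2.0239e-6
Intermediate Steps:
N = -390 (N = -13*30 = -390)
X(m) = 28835 + 395*m (X(m) = 395*(73 + m) = 28835 + 395*m)
1/(X(N) - 368890) = 1/((28835 + 395*(-390)) - 368890) = 1/((28835 - 154050) - 368890) = 1/(-125215 - 368890) = 1/(-494105) = -1/494105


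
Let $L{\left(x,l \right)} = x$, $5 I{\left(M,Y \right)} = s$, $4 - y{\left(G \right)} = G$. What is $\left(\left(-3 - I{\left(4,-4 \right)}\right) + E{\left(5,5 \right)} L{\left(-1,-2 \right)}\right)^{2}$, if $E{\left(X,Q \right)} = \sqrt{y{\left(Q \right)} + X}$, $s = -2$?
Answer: $\frac{529}{25} \approx 21.16$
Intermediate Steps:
$y{\left(G \right)} = 4 - G$
$I{\left(M,Y \right)} = - \frac{2}{5}$ ($I{\left(M,Y \right)} = \frac{1}{5} \left(-2\right) = - \frac{2}{5}$)
$E{\left(X,Q \right)} = \sqrt{4 + X - Q}$ ($E{\left(X,Q \right)} = \sqrt{\left(4 - Q\right) + X} = \sqrt{4 + X - Q}$)
$\left(\left(-3 - I{\left(4,-4 \right)}\right) + E{\left(5,5 \right)} L{\left(-1,-2 \right)}\right)^{2} = \left(\left(-3 - - \frac{2}{5}\right) + \sqrt{4 + 5 - 5} \left(-1\right)\right)^{2} = \left(\left(-3 + \frac{2}{5}\right) + \sqrt{4 + 5 - 5} \left(-1\right)\right)^{2} = \left(- \frac{13}{5} + \sqrt{4} \left(-1\right)\right)^{2} = \left(- \frac{13}{5} + 2 \left(-1\right)\right)^{2} = \left(- \frac{13}{5} - 2\right)^{2} = \left(- \frac{23}{5}\right)^{2} = \frac{529}{25}$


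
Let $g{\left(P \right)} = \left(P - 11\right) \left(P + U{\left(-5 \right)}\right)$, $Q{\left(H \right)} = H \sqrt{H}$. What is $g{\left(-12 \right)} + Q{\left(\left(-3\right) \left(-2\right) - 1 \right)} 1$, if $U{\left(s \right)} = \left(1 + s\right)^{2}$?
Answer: $-92 + 5 \sqrt{5} \approx -80.82$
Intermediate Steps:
$Q{\left(H \right)} = H^{\frac{3}{2}}$
$g{\left(P \right)} = \left(-11 + P\right) \left(16 + P\right)$ ($g{\left(P \right)} = \left(P - 11\right) \left(P + \left(1 - 5\right)^{2}\right) = \left(-11 + P\right) \left(P + \left(-4\right)^{2}\right) = \left(-11 + P\right) \left(P + 16\right) = \left(-11 + P\right) \left(16 + P\right)$)
$g{\left(-12 \right)} + Q{\left(\left(-3\right) \left(-2\right) - 1 \right)} 1 = \left(-176 + \left(-12\right)^{2} + 5 \left(-12\right)\right) + \left(\left(-3\right) \left(-2\right) - 1\right)^{\frac{3}{2}} \cdot 1 = \left(-176 + 144 - 60\right) + \left(6 - 1\right)^{\frac{3}{2}} \cdot 1 = -92 + 5^{\frac{3}{2}} \cdot 1 = -92 + 5 \sqrt{5} \cdot 1 = -92 + 5 \sqrt{5}$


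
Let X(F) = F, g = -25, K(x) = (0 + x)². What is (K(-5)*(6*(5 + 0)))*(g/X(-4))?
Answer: 9375/2 ≈ 4687.5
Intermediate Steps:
K(x) = x²
(K(-5)*(6*(5 + 0)))*(g/X(-4)) = ((-5)²*(6*(5 + 0)))*(-25/(-4)) = (25*(6*5))*(-25*(-¼)) = (25*30)*(25/4) = 750*(25/4) = 9375/2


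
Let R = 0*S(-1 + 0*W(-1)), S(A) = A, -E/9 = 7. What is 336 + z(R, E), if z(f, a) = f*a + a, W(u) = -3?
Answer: 273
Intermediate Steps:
E = -63 (E = -9*7 = -63)
R = 0 (R = 0*(-1 + 0*(-3)) = 0*(-1 + 0) = 0*(-1) = 0)
z(f, a) = a + a*f (z(f, a) = a*f + a = a + a*f)
336 + z(R, E) = 336 - 63*(1 + 0) = 336 - 63*1 = 336 - 63 = 273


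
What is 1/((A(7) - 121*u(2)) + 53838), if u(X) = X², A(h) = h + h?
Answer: 1/53368 ≈ 1.8738e-5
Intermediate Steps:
A(h) = 2*h
1/((A(7) - 121*u(2)) + 53838) = 1/((2*7 - 121*2²) + 53838) = 1/((14 - 121*4) + 53838) = 1/((14 - 484) + 53838) = 1/(-470 + 53838) = 1/53368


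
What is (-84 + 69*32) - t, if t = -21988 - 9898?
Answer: 34010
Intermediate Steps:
t = -31886
(-84 + 69*32) - t = (-84 + 69*32) - 1*(-31886) = (-84 + 2208) + 31886 = 2124 + 31886 = 34010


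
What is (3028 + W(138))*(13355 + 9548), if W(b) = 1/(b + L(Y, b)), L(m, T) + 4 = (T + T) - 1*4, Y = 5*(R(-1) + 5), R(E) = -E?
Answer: 28156238207/406 ≈ 6.9350e+7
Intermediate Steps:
Y = 30 (Y = 5*(-1*(-1) + 5) = 5*(1 + 5) = 5*6 = 30)
L(m, T) = -8 + 2*T (L(m, T) = -4 + ((T + T) - 1*4) = -4 + (2*T - 4) = -4 + (-4 + 2*T) = -8 + 2*T)
W(b) = 1/(-8 + 3*b) (W(b) = 1/(b + (-8 + 2*b)) = 1/(-8 + 3*b))
(3028 + W(138))*(13355 + 9548) = (3028 + 1/(-8 + 3*138))*(13355 + 9548) = (3028 + 1/(-8 + 414))*22903 = (3028 + 1/406)*22903 = (1229369/406)*22903 = 28156238207/406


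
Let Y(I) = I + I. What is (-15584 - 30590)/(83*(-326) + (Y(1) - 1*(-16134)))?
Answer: 23087/5461 ≈ 4.2276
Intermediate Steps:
Y(I) = 2*I
(-15584 - 30590)/(83*(-326) + (Y(1) - 1*(-16134))) = (-15584 - 30590)/(83*(-326) + (2*1 - 1*(-16134))) = -46174/(-27058 + (2 + 16134)) = -46174/(-27058 + 16136) = -46174/(-10922) = -46174*(-1/10922) = 23087/5461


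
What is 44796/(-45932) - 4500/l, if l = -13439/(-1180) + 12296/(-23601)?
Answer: -1442454143126241/3475497130997 ≈ -415.04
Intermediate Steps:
l = 302664559/27849180 (l = -13439*(-1/1180) + 12296*(-1/23601) = 13439/1180 - 12296/23601 = 302664559/27849180 ≈ 10.868)
44796/(-45932) - 4500/l = 44796/(-45932) - 4500/302664559/27849180 = 44796*(-1/45932) - 4500*27849180/302664559 = -11199/11483 - 125321310000/302664559 = -1442454143126241/3475497130997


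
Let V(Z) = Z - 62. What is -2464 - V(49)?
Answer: -2451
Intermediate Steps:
V(Z) = -62 + Z
-2464 - V(49) = -2464 - (-62 + 49) = -2464 - 1*(-13) = -2464 + 13 = -2451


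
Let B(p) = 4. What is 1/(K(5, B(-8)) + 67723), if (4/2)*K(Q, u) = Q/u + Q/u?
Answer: 4/270897 ≈ 1.4766e-5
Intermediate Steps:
K(Q, u) = Q/u (K(Q, u) = (Q/u + Q/u)/2 = (2*Q/u)/2 = Q/u)
1/(K(5, B(-8)) + 67723) = 1/(5/4 + 67723) = 1/(270897/4) = 4/270897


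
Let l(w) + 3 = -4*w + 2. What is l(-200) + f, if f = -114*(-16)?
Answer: 2623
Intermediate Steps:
l(w) = -1 - 4*w (l(w) = -3 + (-4*w + 2) = -3 + (2 - 4*w) = -1 - 4*w)
f = 1824
l(-200) + f = (-1 - 4*(-200)) + 1824 = (-1 + 800) + 1824 = 799 + 1824 = 2623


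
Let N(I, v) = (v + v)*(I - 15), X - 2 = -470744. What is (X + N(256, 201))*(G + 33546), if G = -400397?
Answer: 137150914860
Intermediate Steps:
X = -470742 (X = 2 - 470744 = -470742)
N(I, v) = 2*v*(-15 + I) (N(I, v) = (2*v)*(-15 + I) = 2*v*(-15 + I))
(X + N(256, 201))*(G + 33546) = (-470742 + 2*201*(-15 + 256))*(-400397 + 33546) = (-470742 + 2*201*241)*(-366851) = (-470742 + 96882)*(-366851) = -373860*(-366851) = 137150914860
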